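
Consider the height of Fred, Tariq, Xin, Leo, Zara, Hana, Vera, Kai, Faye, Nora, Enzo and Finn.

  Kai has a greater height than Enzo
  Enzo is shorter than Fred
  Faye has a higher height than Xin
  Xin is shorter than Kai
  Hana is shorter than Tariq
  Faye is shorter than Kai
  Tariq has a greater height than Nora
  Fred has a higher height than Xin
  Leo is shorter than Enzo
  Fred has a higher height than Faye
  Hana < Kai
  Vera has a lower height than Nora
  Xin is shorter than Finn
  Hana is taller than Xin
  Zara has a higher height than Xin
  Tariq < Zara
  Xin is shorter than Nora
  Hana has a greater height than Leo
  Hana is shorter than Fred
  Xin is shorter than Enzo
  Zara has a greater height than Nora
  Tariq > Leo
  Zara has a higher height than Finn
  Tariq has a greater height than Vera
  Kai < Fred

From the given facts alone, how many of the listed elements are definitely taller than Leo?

From Leo the given relations immediately reach Hana, Tariq, Enzo.
From those, Kai, Zara, Fred — 6 in total.
Nothing else is reachable above Leo; 6 in all.

6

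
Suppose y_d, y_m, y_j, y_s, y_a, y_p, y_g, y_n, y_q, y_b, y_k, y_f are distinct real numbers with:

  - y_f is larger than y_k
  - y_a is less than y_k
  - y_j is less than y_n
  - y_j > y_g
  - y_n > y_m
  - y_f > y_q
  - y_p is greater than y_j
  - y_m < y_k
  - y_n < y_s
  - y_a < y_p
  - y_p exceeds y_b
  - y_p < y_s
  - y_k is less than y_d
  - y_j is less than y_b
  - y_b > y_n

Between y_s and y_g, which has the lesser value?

y_g

y_g < y_j < y_n < y_b < y_p < y_s, by transitivity through y_j, y_n, y_b, y_p.
So y_g < y_s; y_g is the smaller of the two.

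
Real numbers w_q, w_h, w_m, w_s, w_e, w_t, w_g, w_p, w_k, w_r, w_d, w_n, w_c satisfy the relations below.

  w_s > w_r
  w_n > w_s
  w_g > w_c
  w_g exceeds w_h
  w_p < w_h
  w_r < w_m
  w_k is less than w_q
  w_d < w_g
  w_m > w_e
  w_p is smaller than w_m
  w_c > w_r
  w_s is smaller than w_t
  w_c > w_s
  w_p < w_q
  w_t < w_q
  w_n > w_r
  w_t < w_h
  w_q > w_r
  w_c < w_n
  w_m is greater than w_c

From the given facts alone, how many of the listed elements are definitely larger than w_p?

The elements the relations force above w_p are w_h, w_q, w_m, w_g — no chain reaches any other.
That is 4.

4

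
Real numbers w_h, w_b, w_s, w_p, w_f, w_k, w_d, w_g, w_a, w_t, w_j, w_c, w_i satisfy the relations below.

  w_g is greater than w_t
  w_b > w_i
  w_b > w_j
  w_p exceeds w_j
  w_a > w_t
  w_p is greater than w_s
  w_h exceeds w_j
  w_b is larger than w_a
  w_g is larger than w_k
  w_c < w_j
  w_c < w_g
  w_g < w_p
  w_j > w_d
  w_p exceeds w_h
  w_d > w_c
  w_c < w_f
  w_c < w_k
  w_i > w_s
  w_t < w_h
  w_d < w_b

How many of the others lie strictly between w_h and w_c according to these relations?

2

The relations place w_c below w_h. An element lies strictly between them when it is forced above w_c and also forced below w_h.
Above w_c: {w_k, w_d, w_g, w_f, w_j, w_b, w_p}. Below w_h: {w_t, w_d, w_j}.
Intersection: {w_d, w_j} — 2.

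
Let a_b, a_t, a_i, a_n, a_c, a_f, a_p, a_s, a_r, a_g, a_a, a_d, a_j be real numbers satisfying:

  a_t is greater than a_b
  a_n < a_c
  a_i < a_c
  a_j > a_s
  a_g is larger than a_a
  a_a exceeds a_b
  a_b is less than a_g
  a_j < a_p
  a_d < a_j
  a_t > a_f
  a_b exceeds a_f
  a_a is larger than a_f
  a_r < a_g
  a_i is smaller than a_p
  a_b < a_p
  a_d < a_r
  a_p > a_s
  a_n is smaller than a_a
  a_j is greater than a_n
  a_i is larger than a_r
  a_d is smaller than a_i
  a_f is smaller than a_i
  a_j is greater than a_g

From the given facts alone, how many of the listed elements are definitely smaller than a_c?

Directly below a_c: a_i, a_n.
One step further: a_f, a_d, a_r (5 so far).
Nothing else is reachable below a_c; 5 in all.

5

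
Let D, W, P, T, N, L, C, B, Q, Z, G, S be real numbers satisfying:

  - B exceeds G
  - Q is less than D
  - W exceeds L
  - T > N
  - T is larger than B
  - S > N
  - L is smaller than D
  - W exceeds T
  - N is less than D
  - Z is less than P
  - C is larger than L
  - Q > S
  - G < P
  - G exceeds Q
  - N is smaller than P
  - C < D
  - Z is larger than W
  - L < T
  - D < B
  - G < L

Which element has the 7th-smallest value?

Chaining the given pairs: N < S < Q < G < L < C < D < B < T < W < Z < P.
The 7th smallest is D.

D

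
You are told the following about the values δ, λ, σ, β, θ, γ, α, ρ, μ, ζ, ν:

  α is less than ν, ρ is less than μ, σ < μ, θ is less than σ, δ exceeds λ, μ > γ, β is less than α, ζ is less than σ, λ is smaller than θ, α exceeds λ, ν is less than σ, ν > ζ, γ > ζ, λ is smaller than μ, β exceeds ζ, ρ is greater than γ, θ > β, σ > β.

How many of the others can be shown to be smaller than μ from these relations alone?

9

From μ the given relations immediately reach λ, γ, ρ, σ.
From those, ζ, β, θ, ν — 8 in total.
From those, α — 9 in total.
No other element is forced below μ by the given relations, so the count is 9.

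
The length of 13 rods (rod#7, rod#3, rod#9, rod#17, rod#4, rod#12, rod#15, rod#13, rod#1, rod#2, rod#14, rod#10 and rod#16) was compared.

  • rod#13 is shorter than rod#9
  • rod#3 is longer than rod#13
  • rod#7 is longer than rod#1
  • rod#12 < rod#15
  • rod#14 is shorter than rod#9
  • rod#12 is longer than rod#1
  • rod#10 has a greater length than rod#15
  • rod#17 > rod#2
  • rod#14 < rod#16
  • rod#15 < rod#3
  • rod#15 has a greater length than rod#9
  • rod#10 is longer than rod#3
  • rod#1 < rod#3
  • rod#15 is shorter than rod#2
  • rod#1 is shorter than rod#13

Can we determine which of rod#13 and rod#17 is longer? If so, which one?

rod#13 < rod#9 and rod#9 < rod#15 give rod#13 < rod#15.
Then rod#15 < rod#2 extends the chain to rod#2.
With rod#2 < rod#17: rod#13 < rod#9 < rod#15 < rod#2 < rod#17.
So rod#17 is longer.

rod#17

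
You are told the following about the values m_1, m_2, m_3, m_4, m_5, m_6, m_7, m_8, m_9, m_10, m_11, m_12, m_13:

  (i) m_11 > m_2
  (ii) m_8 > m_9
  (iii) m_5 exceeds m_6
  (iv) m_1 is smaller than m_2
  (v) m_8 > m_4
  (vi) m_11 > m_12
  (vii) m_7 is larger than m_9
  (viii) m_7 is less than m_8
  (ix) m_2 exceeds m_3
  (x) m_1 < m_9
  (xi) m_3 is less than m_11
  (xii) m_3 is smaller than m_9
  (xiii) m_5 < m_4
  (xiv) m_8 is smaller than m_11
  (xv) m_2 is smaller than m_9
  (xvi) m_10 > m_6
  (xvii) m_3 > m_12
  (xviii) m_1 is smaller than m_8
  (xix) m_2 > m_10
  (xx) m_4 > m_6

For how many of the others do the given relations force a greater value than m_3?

Directly above m_3: m_2, m_9, m_11.
One step further: m_7, m_8 (5 so far).
No other element is forced above m_3 by the given relations, so the count is 5.

5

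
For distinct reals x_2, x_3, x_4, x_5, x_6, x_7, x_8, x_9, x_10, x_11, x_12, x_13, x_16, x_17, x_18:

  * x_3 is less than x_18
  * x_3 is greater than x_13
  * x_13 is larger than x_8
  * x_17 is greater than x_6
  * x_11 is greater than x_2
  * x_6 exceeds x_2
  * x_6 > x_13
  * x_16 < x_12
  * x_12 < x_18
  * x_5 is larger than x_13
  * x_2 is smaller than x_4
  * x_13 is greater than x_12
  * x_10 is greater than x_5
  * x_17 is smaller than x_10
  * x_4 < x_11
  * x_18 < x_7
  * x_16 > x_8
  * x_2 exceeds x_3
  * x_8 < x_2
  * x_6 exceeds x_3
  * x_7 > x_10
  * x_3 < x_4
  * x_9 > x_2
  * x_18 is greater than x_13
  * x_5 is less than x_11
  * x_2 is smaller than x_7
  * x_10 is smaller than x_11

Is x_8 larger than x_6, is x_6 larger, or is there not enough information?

x_6

Link the given pairs in sequence: x_8 < x_16; x_16 < x_12; x_12 < x_13; x_13 < x_3; x_3 < x_2; x_2 < x_6.
Chaining these gives x_8 < x_16 < x_12 < x_13 < x_3 < x_2 < x_6.
So x_6 is larger.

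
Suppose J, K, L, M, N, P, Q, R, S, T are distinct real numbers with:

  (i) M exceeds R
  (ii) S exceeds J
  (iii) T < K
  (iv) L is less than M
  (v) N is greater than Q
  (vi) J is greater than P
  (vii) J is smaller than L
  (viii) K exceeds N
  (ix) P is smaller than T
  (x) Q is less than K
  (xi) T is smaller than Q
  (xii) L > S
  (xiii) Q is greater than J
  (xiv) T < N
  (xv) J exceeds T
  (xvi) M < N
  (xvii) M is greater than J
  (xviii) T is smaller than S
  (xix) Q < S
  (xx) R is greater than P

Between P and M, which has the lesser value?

P

Chaining the given relations: P < T < J < Q < S < L < M.
So P < M; P is the smaller of the two.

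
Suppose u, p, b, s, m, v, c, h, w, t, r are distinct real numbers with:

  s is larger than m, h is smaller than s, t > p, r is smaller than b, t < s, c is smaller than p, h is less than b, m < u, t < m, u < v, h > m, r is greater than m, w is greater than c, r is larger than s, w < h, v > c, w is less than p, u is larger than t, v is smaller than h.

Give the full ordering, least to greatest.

c < w < p < t < m < u < v < h < s < r < b

The consecutive links are each given: c < w; w < p; p < t; t < m; m < u; u < v; v < h; h < s; s < r; r < b.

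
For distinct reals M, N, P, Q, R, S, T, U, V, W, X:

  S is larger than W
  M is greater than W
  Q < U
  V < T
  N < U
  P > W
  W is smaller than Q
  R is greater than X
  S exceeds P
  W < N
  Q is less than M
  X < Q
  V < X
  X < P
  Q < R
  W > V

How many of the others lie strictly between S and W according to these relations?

1

The relations place W below S. An element lies strictly between them when it is forced above W and also forced below S.
Above W: {Q, P, N, R, U, M}. Below S: {V, X, P}.
Intersection: {P} — 1.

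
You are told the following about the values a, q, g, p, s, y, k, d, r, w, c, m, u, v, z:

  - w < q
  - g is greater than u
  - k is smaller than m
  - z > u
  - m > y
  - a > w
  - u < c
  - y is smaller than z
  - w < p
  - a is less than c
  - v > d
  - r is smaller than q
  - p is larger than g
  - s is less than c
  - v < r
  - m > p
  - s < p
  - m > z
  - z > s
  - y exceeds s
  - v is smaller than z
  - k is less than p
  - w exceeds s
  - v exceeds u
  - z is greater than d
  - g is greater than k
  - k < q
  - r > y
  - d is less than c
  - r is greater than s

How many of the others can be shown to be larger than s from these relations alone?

9

From s the given relations immediately reach w, y, r, p, z, c.
From those, q, a, m — 9 in total.
No other element is forced above s by the given relations, so the count is 9.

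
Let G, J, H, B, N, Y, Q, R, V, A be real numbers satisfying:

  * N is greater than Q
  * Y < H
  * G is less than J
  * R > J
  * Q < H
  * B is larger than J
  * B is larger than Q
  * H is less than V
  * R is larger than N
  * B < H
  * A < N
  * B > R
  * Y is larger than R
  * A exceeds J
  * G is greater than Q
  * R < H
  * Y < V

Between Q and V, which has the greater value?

Q < G and G < J give Q < J.
Then J < A extends the chain to A.
With A < N: Q < G < J < A < N.
Then N < R extends the chain to R.
With R < Y: Q < G < J < A < N < R < Y.
With Y < H: Q < G < J < A < N < R < Y < H.
Then H < V extends the chain to V.
So Q < V; V is the larger of the two.

V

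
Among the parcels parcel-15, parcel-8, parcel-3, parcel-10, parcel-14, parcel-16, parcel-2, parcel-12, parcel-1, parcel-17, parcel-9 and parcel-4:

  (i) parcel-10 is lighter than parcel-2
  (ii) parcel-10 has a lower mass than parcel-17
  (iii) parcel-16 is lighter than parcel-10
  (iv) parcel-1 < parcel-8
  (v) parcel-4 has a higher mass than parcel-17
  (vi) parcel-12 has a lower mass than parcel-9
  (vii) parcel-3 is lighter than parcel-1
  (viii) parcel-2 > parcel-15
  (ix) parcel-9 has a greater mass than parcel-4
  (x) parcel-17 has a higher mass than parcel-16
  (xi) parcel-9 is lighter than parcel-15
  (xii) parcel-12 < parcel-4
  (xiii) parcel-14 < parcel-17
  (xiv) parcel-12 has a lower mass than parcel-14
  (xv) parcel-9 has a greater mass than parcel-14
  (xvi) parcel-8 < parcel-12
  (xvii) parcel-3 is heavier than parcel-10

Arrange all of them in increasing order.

The consecutive links are each given: parcel-16 < parcel-10; parcel-10 < parcel-3; parcel-3 < parcel-1; parcel-1 < parcel-8; parcel-8 < parcel-12; parcel-12 < parcel-14; parcel-14 < parcel-17; parcel-17 < parcel-4; parcel-4 < parcel-9; parcel-9 < parcel-15; parcel-15 < parcel-2.

parcel-16 < parcel-10 < parcel-3 < parcel-1 < parcel-8 < parcel-12 < parcel-14 < parcel-17 < parcel-4 < parcel-9 < parcel-15 < parcel-2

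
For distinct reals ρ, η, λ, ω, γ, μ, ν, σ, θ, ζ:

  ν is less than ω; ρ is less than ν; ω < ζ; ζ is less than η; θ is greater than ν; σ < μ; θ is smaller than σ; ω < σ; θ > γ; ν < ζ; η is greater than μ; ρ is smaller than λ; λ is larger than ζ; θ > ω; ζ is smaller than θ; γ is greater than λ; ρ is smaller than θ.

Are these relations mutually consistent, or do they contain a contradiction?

Every relation is compatible with ρ < ν < ω < ζ < λ < γ < θ < σ < μ < η; the set is consistent.

consistent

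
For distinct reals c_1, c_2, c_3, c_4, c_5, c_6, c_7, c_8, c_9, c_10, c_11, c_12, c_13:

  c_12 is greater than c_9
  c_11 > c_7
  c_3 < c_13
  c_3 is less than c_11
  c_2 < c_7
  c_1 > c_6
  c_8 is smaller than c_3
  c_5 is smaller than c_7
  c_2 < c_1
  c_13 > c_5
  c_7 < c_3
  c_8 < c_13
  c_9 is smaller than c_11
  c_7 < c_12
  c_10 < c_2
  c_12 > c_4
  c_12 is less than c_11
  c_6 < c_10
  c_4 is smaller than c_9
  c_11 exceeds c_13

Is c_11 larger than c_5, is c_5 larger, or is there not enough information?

c_11

The relevant relations are c_5 < c_7; c_7 < c_3; c_3 < c_13; c_13 < c_11.
Chaining these gives c_5 < c_7 < c_3 < c_13 < c_11.
So c_11 is larger.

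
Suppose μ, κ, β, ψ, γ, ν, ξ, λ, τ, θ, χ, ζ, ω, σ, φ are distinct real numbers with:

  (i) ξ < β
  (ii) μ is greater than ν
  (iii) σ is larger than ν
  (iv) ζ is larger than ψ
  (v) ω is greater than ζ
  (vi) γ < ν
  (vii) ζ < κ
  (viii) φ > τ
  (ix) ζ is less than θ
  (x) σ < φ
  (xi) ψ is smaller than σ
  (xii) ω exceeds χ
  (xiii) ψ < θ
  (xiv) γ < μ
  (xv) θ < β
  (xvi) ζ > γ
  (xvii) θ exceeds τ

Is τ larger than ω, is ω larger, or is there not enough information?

undetermined

Following every chain through τ: above τ we get θ, β, φ.
ω is not reached, and no chain runs the other way from ω to τ.
So the given relations leave the order of τ and ω undetermined.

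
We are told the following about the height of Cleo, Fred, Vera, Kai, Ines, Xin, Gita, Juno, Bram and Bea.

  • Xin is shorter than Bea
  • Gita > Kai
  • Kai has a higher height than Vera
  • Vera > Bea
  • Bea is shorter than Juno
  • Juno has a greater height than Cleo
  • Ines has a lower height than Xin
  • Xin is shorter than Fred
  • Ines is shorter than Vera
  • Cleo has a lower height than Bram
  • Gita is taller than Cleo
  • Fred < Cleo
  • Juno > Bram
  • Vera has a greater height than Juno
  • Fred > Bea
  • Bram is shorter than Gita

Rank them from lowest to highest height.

Each adjacent pair is fixed by a given relation: Ines < Xin; Xin < Bea; Bea < Fred; Fred < Cleo; Cleo < Bram; Bram < Juno; Juno < Vera; Vera < Kai; Kai < Gita. Chaining them end to end gives the full order.

Ines < Xin < Bea < Fred < Cleo < Bram < Juno < Vera < Kai < Gita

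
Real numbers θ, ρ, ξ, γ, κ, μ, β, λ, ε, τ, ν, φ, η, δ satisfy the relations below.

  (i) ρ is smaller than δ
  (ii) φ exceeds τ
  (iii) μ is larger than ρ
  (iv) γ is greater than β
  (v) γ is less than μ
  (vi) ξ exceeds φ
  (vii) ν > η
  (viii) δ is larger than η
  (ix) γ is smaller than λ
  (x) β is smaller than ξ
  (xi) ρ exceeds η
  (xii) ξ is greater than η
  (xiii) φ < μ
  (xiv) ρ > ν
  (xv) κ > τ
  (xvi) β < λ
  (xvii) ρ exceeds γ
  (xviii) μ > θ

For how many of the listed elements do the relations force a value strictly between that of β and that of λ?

1

Chaining upward from β reaches: γ, ρ, δ, μ, ξ.
Chaining downward from λ reaches: γ.
Strictly between β and λ are those in both lists: γ — 1 element.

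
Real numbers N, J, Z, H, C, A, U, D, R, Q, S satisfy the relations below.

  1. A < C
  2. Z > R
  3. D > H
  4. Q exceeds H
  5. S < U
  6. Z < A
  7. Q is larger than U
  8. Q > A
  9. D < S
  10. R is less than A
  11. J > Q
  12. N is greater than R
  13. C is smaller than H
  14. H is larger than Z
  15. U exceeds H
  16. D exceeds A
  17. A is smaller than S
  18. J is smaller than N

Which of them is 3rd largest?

Q

The consecutive relations fix a unique order: R < Z < A < C < H < D < S < U < Q < J < N.
The 3rd largest is Q.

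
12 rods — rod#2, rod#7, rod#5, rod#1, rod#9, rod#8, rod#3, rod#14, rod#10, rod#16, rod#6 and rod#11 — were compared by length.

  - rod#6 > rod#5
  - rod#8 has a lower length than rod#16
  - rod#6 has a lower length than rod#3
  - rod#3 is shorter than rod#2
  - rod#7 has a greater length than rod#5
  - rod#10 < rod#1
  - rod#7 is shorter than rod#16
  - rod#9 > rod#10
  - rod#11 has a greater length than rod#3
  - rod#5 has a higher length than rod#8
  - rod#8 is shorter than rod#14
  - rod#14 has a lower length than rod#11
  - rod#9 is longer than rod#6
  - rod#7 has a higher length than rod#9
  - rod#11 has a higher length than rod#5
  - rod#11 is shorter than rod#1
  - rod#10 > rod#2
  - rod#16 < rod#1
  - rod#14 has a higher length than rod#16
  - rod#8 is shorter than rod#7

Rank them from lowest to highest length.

rod#8 < rod#5 < rod#6 < rod#3 < rod#2 < rod#10 < rod#9 < rod#7 < rod#16 < rod#14 < rod#11 < rod#1

Nothing is placed below rod#8, so it is least; from there rod#8 < rod#5; rod#5 < rod#6; rod#6 < rod#3; rod#3 < rod#2; rod#2 < rod#10; rod#10 < rod#9; rod#9 < rod#7; rod#7 < rod#16; rod#16 < rod#14; rod#14 < rod#11; rod#11 < rod#1, each given directly.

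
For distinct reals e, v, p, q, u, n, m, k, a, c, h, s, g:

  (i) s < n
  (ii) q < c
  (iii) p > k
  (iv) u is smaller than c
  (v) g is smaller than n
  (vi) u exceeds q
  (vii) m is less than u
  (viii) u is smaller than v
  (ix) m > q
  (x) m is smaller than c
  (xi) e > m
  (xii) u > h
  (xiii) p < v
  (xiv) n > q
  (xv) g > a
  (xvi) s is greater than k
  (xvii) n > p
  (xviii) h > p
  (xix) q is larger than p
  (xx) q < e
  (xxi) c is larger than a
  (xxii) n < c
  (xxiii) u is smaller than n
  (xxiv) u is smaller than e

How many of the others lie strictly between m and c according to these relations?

The relations place m below c. An element lies strictly between them when it is forced above m and also forced below c.
Above m: {u, n, v, e}. Below c: {k, a, p, q, h, u, g, s, n}.
Intersection: {u, n} — 2.

2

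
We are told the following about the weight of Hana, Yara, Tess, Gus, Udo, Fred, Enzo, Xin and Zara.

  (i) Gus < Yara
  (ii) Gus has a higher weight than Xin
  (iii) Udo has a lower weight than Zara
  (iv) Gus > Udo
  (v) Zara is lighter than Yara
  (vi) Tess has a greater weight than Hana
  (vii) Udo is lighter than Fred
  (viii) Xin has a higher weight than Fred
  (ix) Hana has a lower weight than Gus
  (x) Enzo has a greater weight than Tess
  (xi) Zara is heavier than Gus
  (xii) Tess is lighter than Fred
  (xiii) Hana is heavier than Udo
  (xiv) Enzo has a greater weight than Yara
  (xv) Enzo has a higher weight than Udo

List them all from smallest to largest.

Udo < Hana < Tess < Fred < Xin < Gus < Zara < Yara < Enzo

Each adjacent pair is fixed by a given relation: Udo < Hana; Hana < Tess; Tess < Fred; Fred < Xin; Xin < Gus; Gus < Zara; Zara < Yara; Yara < Enzo. Chaining them end to end gives the full order.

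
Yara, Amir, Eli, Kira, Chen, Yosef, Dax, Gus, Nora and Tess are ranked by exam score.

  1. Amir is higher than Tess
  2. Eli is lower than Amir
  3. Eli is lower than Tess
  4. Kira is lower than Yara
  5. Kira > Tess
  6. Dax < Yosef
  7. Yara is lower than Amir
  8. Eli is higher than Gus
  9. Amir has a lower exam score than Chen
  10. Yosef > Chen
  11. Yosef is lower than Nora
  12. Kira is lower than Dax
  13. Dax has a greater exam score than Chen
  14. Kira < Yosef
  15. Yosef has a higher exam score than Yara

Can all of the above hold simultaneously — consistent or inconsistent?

consistent

The single ordering Gus < Eli < Tess < Kira < Yara < Amir < Chen < Dax < Yosef < Nora satisfies every listed relation, so no contradiction arises.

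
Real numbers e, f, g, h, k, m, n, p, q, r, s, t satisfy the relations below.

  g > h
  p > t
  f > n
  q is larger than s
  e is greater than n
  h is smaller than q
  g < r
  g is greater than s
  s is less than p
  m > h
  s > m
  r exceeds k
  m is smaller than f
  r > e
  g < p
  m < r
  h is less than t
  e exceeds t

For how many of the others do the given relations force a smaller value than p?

The elements the relations force below p are h, m, t, s, g — no chain reaches any other.
That is 5.

5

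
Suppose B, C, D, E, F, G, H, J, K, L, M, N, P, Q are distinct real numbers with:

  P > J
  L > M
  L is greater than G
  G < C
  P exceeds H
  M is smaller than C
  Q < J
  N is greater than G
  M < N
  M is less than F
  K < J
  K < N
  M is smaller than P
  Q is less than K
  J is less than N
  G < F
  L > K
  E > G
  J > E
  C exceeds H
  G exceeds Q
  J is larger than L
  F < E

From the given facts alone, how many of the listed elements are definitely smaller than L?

The elements the relations force below L are Q, G, M, K — no chain reaches any other.
That is 4.

4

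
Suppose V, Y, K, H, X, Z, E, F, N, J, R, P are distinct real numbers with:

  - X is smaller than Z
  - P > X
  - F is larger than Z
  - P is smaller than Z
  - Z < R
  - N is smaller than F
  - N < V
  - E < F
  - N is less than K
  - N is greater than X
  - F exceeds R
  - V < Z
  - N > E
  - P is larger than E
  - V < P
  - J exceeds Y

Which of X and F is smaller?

X < N and N < V give X < V.
With V < P: X < N < V < P.
With P < Z: X < N < V < P < Z.
Then Z < R extends the chain to R.
Then R < F extends the chain to F.
So X < F; X is the smaller of the two.

X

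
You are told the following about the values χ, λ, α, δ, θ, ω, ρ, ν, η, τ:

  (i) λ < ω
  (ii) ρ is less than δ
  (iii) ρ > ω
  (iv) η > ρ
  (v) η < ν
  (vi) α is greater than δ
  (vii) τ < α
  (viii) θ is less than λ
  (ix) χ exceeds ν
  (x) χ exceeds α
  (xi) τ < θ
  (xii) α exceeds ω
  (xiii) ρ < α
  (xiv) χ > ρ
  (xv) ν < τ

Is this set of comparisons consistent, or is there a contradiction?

Chaining the given relations yields η < ν < τ < θ < λ < ω < ρ, so η < ρ. But one relation states ρ < η. These cannot both hold.

inconsistent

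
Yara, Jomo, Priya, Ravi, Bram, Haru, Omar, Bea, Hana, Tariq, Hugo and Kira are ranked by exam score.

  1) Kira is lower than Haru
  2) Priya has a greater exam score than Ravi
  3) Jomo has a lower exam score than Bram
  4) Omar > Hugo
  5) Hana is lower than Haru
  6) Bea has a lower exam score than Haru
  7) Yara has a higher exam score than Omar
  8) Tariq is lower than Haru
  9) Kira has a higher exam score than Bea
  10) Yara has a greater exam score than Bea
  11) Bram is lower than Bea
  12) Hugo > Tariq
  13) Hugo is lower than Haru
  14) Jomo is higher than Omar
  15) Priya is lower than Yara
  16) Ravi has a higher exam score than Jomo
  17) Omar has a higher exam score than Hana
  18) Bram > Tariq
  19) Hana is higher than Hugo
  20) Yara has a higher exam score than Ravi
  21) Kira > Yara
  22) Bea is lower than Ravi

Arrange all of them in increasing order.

Nothing is placed below Tariq, so it is least; from there Tariq < Hugo; Hugo < Hana; Hana < Omar; Omar < Jomo; Jomo < Bram; Bram < Bea; Bea < Ravi; Ravi < Priya; Priya < Yara; Yara < Kira; Kira < Haru, each given directly.

Tariq < Hugo < Hana < Omar < Jomo < Bram < Bea < Ravi < Priya < Yara < Kira < Haru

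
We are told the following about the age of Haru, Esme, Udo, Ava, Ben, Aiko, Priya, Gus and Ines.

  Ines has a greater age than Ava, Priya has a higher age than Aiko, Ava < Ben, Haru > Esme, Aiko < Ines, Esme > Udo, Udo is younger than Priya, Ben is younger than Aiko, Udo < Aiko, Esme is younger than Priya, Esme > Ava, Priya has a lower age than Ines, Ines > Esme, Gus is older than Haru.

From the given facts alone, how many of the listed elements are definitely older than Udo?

Directly above Udo: Esme, Aiko, Priya.
One step further: Haru, Ines (5 so far).
One step further: Gus (6 so far).
No other element is forced above Udo by the given relations, so the count is 6.

6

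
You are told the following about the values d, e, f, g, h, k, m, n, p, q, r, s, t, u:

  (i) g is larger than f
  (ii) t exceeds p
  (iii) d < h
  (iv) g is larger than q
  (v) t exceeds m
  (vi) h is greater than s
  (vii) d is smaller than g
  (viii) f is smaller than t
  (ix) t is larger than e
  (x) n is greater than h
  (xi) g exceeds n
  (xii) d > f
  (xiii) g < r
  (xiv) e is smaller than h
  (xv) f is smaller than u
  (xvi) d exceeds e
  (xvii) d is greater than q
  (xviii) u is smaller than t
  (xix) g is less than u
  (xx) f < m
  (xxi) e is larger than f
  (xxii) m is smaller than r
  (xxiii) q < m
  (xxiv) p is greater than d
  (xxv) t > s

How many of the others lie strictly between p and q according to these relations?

1

Chaining upward from q reaches: m, d, h, n, g, u, r, t.
Chaining downward from p reaches: f, e, d.
Strictly between q and p are those in both lists: d — 1 element.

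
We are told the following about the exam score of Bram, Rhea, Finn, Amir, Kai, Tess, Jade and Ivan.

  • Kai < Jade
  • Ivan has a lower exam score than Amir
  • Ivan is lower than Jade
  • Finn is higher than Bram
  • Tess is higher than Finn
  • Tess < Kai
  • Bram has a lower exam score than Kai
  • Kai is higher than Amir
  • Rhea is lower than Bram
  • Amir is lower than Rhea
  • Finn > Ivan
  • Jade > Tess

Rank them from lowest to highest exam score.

Ivan < Amir < Rhea < Bram < Finn < Tess < Kai < Jade

The consecutive links are each given: Ivan < Amir; Amir < Rhea; Rhea < Bram; Bram < Finn; Finn < Tess; Tess < Kai; Kai < Jade.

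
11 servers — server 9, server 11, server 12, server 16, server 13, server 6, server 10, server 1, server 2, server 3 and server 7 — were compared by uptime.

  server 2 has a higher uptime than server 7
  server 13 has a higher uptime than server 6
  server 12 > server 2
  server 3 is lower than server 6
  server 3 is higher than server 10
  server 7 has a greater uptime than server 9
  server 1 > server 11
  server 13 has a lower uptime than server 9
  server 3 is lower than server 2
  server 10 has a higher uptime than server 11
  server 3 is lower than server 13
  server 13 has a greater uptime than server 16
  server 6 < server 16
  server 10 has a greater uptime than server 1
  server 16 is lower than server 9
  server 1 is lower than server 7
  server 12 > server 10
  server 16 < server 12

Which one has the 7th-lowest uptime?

server 13

The consecutive relations fix a unique order: server 11 < server 1 < server 10 < server 3 < server 6 < server 16 < server 13 < server 9 < server 7 < server 2 < server 12.
The 7th smallest is server 13.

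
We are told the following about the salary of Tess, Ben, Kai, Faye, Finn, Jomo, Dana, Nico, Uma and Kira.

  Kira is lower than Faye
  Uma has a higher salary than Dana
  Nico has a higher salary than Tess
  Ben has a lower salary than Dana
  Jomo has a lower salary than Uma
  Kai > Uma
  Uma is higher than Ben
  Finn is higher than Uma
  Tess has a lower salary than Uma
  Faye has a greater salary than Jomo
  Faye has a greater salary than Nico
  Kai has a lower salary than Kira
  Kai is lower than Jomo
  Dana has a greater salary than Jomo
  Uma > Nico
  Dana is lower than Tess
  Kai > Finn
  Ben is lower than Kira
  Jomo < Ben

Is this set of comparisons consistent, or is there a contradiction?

We have Kai < Jomo stated directly, yet also Jomo < Ben < Dana < Tess < Nico < Uma < Finn < Kai by chaining the others — so Jomo < Kai. Contradiction.

inconsistent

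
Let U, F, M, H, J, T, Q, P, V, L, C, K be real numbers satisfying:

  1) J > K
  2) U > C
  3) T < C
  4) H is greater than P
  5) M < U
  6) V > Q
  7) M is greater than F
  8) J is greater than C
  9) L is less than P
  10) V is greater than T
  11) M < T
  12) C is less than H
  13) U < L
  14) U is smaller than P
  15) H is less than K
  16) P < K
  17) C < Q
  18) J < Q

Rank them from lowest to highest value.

The consecutive links are each given: F < M; M < T; T < C; C < U; U < L; L < P; P < H; H < K; K < J; J < Q; Q < V.

F < M < T < C < U < L < P < H < K < J < Q < V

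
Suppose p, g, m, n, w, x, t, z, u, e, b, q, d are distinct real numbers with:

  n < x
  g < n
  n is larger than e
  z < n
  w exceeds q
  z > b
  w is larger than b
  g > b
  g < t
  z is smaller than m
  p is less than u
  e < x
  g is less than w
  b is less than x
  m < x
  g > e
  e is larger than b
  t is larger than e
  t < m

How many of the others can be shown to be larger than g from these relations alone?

5

Directly above g: w, n, t.
One step further: m, x (5 so far).
Nothing else is reachable above g; 5 in all.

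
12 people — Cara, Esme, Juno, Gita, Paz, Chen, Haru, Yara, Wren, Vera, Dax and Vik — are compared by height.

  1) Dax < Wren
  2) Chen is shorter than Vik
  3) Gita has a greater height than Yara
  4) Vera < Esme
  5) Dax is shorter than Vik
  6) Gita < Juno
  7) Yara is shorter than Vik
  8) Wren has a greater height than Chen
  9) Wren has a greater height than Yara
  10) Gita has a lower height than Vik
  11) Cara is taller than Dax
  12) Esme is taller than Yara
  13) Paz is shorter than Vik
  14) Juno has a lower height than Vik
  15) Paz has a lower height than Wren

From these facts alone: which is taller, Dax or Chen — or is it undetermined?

Following every chain through Dax: above Dax we get Vik, Cara, Wren.
Chen is not reached, and no chain runs the other way from Chen to Dax.
So the given relations leave the order of Dax and Chen undetermined.

undetermined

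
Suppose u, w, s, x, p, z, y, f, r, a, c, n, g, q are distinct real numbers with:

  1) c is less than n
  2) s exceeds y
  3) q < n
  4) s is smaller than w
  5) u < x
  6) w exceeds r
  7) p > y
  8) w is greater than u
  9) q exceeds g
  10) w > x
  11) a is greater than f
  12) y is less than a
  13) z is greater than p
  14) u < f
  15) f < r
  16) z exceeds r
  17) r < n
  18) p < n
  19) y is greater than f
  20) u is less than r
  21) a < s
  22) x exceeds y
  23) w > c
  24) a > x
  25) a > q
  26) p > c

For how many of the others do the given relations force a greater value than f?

From f the given relations immediately reach y, a, r.
From those, x, s, p, z, n, w — 9 in total.
Nothing else is reachable above f; 9 in all.

9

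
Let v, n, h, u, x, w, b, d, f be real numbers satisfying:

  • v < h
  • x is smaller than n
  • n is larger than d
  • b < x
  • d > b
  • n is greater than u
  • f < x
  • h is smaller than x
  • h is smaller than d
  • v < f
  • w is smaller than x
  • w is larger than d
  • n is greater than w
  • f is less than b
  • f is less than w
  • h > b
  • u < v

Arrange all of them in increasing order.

Nothing is placed below u, so it is least; from there u < v; v < f; f < b; b < h; h < d; d < w; w < x; x < n, each given directly.

u < v < f < b < h < d < w < x < n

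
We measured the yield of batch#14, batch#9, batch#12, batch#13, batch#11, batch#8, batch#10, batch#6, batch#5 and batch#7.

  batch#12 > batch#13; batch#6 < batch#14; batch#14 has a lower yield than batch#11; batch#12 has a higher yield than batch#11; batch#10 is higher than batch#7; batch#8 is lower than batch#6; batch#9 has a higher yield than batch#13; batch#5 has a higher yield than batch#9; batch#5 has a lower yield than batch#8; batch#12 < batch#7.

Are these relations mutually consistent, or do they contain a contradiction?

The single ordering batch#13 < batch#9 < batch#5 < batch#8 < batch#6 < batch#14 < batch#11 < batch#12 < batch#7 < batch#10 satisfies every listed relation, so no contradiction arises.

consistent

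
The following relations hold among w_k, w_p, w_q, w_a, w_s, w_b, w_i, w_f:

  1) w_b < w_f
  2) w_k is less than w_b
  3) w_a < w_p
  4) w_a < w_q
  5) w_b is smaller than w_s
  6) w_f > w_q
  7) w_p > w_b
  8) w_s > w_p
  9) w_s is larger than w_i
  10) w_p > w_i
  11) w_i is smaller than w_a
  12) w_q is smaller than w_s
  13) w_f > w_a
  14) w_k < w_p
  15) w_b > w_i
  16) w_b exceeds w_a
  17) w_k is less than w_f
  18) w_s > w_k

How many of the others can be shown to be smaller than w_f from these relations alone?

5

From w_f the given relations immediately reach w_k, w_a, w_q, w_b.
From those, w_i — 5 in total.
Nothing else is reachable below w_f; 5 in all.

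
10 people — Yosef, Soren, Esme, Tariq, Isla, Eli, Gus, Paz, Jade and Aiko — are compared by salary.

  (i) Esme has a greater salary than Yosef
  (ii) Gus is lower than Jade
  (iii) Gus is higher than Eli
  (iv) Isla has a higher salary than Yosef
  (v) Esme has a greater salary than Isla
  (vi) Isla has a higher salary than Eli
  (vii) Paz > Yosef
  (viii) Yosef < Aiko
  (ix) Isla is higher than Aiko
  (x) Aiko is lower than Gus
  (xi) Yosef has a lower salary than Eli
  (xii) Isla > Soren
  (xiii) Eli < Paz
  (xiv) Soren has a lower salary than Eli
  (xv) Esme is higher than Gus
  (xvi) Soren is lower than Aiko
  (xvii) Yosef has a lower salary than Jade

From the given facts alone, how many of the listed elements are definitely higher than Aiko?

4

The elements the relations force above Aiko are Isla, Gus, Esme, Jade — no chain reaches any other.
That is 4.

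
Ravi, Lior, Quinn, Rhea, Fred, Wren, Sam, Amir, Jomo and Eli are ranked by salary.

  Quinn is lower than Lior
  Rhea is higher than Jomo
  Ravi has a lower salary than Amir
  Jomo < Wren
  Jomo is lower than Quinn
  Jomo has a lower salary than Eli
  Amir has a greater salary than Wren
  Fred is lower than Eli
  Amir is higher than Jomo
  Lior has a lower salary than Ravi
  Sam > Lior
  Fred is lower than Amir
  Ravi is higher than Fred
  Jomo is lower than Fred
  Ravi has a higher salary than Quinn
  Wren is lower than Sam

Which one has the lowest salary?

Chaining upward from Jomo: directly above it, Wren, Quinn, Rhea, Fred, Eli, Amir; then Lior, Sam, Ravi.
That covers every other element, and nothing is given below Jomo, so Jomo is the lowest salary.

Jomo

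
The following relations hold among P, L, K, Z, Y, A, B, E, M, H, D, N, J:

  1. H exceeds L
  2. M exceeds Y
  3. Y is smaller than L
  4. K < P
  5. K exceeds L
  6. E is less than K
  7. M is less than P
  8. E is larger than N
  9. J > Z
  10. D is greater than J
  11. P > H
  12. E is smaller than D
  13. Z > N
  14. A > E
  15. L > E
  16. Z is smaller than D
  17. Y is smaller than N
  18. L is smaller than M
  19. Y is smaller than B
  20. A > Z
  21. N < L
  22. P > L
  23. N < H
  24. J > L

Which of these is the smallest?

Chaining upward from Y: directly above it, N, L, M, B; then E, Z, H, K, P, J; then A, D.
That covers every other element, and nothing is given below Y, so Y is the smallest.

Y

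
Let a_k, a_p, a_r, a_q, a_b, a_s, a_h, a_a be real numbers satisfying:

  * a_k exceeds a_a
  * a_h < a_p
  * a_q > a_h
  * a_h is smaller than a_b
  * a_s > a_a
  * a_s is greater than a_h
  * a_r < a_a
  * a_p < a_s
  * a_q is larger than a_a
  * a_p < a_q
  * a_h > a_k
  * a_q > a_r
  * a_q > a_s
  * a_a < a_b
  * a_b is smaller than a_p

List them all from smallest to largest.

Nothing is placed below a_r, so it is least; from there a_r < a_a; a_a < a_k; a_k < a_h; a_h < a_b; a_b < a_p; a_p < a_s; a_s < a_q, each given directly.

a_r < a_a < a_k < a_h < a_b < a_p < a_s < a_q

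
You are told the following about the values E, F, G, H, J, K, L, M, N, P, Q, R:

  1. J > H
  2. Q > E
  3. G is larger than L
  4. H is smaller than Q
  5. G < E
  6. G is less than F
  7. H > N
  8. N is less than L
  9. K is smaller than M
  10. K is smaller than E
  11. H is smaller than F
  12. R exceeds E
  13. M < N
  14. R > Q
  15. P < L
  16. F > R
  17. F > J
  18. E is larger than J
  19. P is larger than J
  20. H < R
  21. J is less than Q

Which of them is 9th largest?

H

Piecing the relations together gives one ordering: K < M < N < H < J < P < L < G < E < Q < R < F.
The 9th largest is H.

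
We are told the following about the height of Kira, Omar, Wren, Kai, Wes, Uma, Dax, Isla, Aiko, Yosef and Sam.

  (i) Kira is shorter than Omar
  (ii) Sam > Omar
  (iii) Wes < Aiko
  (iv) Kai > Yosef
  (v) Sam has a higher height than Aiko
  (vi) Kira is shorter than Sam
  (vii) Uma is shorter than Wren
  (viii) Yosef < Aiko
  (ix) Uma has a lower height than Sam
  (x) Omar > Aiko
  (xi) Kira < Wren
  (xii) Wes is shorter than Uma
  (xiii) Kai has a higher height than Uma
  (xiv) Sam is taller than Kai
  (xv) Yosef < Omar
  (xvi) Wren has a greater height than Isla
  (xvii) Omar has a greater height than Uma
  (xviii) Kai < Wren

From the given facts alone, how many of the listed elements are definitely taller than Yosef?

The elements the relations force above Yosef are Kai, Aiko, Omar, Sam, Wren — no chain reaches any other.
That is 5.

5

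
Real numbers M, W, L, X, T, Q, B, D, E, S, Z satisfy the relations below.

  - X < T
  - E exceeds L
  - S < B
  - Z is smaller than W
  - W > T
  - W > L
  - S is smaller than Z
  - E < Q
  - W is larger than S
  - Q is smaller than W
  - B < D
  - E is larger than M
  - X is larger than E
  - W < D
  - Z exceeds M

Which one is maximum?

D

M is not greatest since M < E; L is not greatest since L < E; S is not greatest since S < Z; Z is not greatest since Z < W; E is not greatest since E < X; X is not greatest since X < T; B is not greatest since B < D; T is not greatest since T < W; Q is not greatest since Q < W; W is not greatest since W < D.
Only D has nothing above it, so D is the maximum.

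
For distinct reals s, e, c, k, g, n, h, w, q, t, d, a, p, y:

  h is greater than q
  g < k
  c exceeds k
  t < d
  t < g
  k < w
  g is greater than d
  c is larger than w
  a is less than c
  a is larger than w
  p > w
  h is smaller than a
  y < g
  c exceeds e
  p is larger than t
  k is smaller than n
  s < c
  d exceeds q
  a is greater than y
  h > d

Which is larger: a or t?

t < d and d < g give t < g.
Then g < k extends the chain to k.
Then k < w extends the chain to w.
Then w < a extends the chain to a.
So t < a; a is the larger of the two.

a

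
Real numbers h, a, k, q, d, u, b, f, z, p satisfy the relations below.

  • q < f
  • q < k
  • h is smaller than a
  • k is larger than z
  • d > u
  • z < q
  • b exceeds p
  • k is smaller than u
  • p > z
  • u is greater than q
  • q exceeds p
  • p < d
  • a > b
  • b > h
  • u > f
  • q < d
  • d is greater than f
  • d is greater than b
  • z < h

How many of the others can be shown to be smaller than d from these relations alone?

The elements the relations force below d are z, p, q, h, k, f, b, u — no chain reaches any other.
That is 8.

8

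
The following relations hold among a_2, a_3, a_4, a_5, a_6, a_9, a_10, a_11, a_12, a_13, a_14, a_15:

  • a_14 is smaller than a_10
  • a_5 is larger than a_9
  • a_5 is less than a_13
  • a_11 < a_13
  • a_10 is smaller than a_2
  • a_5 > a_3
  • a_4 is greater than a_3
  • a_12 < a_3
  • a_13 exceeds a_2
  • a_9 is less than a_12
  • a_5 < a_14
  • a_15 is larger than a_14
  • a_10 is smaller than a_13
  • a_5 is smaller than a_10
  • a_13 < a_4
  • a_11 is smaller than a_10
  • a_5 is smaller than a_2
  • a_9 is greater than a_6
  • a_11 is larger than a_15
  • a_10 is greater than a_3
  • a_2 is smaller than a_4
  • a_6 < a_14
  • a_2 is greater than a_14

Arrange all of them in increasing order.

a_6 < a_9 < a_12 < a_3 < a_5 < a_14 < a_15 < a_11 < a_10 < a_2 < a_13 < a_4

Each adjacent pair is fixed by a given relation: a_6 < a_9; a_9 < a_12; a_12 < a_3; a_3 < a_5; a_5 < a_14; a_14 < a_15; a_15 < a_11; a_11 < a_10; a_10 < a_2; a_2 < a_13; a_13 < a_4. Chaining them end to end gives the full order.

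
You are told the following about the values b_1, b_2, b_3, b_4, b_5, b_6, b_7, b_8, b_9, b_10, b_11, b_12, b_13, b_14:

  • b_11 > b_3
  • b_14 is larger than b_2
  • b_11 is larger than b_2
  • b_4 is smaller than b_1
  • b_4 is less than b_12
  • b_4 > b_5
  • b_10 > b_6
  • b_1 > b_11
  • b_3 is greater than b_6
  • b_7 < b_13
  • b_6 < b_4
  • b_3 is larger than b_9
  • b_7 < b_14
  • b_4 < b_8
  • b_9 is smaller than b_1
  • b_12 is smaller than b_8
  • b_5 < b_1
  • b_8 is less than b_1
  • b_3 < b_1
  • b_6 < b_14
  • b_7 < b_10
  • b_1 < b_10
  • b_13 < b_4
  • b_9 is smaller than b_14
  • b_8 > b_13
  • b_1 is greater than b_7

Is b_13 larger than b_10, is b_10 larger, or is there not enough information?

b_10

b_13 < b_4 and b_4 < b_12 give b_13 < b_12.
Then b_12 < b_8 extends the chain to b_8.
With b_8 < b_1: b_13 < b_4 < b_12 < b_8 < b_1.
Then b_1 < b_10 extends the chain to b_10.
So b_10 is larger.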